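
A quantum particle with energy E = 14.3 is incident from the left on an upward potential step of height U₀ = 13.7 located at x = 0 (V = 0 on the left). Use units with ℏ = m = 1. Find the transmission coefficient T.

T = 0.564

On each side the TISE gives plane waves with k = √(2m(E − V))/ℏ: k₁ = √(2·1·14.3) = 5.348, k₂ = √(2·1·0.6) = 1.095.
Continuity of ψ and ψ′ at the step yields the reflection amplitude r = (k₁ − k₂)/(k₁ + k₂) = 0.6600; thus R = |r|² = 0.4356, T = 0.5644.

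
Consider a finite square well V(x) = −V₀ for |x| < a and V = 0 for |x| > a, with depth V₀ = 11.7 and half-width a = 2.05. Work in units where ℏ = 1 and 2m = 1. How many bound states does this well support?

The dimensionless depth is z₀ = a√(2mV₀)/ℏ = 2.05 × √(11.70) = 7.012.
The even/odd transcendental equations gain one root per π/2 in z₀, giving N = 1 + ⌊2z₀/π⌋ = 1 + ⌊4.464⌋ = 5.

N = 5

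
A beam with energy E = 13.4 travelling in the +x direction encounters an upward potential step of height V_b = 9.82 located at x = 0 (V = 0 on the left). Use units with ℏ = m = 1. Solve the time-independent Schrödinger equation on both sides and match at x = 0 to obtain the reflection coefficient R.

The wavenumbers are k₁ = √(2mE)/ℏ = 5.177 on the left and k₂ = √(2m(E − V_b))/ℏ = 2.676 on the right.
Continuity of ψ and ψ′ at the step yields the reflection amplitude r = (k₁ − k₂)/(k₁ + k₂) = 0.3185; thus R = |r|² = 0.1014, T = 0.8986.

R = 0.101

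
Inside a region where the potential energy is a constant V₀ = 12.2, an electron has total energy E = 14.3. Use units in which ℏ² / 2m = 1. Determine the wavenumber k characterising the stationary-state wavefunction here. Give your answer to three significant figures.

k = 1.45

With E > V₀ the solution is oscillatory, ψ ∝ e^{±ikx} with k = √(2m(E − V₀))/ℏ.
k = √(2 × 0.5 × 2.1) = 1.449.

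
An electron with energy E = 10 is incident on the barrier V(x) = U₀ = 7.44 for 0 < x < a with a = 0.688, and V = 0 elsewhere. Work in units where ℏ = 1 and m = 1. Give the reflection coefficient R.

Above the barrier the interior wavenumber is k₂ = √(2m(E − U₀))/ℏ = 2.263, giving phase k₂a = 1.557.
T = [1 + U₀² sin²(k₂a) / (4E(E − U₀))]⁻¹ = 1/1.540 = 0.649.
R = 1 − T = 0.351.

R = 0.351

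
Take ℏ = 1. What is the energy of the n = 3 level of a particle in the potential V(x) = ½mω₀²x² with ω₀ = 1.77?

E = 6.20

Using E_n = (n + ½)ℏω₀: E_3 = 3.5 × 1.77 = 6.195.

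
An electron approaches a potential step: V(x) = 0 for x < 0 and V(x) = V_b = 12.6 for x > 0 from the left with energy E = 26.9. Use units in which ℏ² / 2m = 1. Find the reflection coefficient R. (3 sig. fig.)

On each side the TISE gives plane waves with k = √(2m(E − V))/ℏ: k₁ = √(2·½·26.9) = 5.187, k₂ = √(2·½·14.3) = 3.782.
Matching ψ and ψ′ at x = 0 gives r = (k₁ − k₂)/(k₁ + k₂), so R = r² = 0.02454 and T = 1 − R = 0.9755.

R = 0.0245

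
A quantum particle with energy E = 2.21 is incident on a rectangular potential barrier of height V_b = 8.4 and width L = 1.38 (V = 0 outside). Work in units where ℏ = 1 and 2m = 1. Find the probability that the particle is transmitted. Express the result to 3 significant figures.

T = 0.00323

E < V_b: inside the barrier ψ ∝ e^{±κx} with κ = √(2m(V_b − E))/ℏ = 2.488.
κL = 3.433, sinh(κL) = 15.47.
Matching ψ, ψ′ at both faces gives T = [1 + V_b² sinh²(κL) / (4E(V_b − E))]⁻¹ = 1/309.8 = 0.00323.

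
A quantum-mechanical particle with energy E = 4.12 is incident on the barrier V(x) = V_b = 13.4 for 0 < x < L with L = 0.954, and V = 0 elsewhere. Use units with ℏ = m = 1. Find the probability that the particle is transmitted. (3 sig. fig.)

T = 0.000917

Since E < V_b the interior solution is evanescent with decay constant κ = √(2m(V_b − E))/ℏ = 4.308.
κL = 4.110, sinh(κL) = 30.46.
Matching ψ, ψ′ at both faces gives T = [1 + V_b² sinh²(κL) / (4E(V_b − E))]⁻¹ = 1/1091 = 0.000917.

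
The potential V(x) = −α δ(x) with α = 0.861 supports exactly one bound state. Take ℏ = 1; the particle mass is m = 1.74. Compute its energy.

E = -0.645

The bound state is ψ(x) = √κ e^{−κ|x|}. The derivative jump ψ'(0⁺) − ψ'(0⁻) = −(2mα/ℏ²)ψ(0) fixes κ = mα/ℏ² = 1.498.
Then E = −ℏ²κ²/(2m) = −mα²/(2ℏ²) = -0.6449.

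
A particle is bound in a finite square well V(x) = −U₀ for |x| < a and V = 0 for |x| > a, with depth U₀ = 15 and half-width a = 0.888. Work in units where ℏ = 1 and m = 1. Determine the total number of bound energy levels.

The dimensionless depth is z₀ = a√(2mU₀)/ℏ = 0.888 × √(30.00) = 4.864.
A new bound state (alternating even/odd) appears each time z₀ passes a multiple of π/2, so N = ⌊2z₀/π⌋ + 1 = ⌊3.096⌋ + 1 = 4.

N = 4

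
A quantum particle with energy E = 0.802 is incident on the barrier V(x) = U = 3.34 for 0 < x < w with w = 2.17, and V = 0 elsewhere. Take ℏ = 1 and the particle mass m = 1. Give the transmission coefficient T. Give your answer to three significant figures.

T = 0.000165

Since E < U the interior solution is evanescent with decay constant κ = √(2m(U − E))/ℏ = 2.253.
κw = 4.889, sinh(κw) = 66.41.
The exact tunnelling result is T⁻¹ = 1 + U² sinh²(κw) / [4E(U − E)] = 6043, so T = 0.000165.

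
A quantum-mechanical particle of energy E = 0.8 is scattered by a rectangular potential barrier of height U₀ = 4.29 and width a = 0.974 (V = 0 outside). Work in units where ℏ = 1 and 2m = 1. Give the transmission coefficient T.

T = 0.0630

Since E < U₀ the interior solution is evanescent with decay constant κ = √(2m(U₀ − E))/ℏ = 1.868.
κa = 1.820, sinh(κa) = 3.004.
Matching ψ, ψ′ at both faces gives T = [1 + U₀² sinh²(κa) / (4E(U₀ − E))]⁻¹ = 1/15.87 = 0.0630.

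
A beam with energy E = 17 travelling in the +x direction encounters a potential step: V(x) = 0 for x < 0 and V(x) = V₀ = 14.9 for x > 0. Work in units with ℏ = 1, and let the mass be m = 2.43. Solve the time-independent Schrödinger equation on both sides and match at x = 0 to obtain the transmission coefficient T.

On each side the TISE gives plane waves with k = √(2m(E − V))/ℏ: k₁ = √(2·2.43·17) = 9.090, k₂ = √(2·2.43·2.1) = 3.195.
Matching ψ and ψ′ at x = 0 gives r = (k₁ − k₂)/(k₁ + k₂), so R = r² = 0.2303 and T = 1 − R = 0.7697.

T = 0.770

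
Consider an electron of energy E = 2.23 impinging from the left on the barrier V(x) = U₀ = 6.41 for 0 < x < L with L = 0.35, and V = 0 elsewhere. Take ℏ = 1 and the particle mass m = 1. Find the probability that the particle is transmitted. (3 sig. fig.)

T = 0.389

E < U₀: inside the barrier ψ ∝ e^{±κx} with κ = √(2m(U₀ − E))/ℏ = 2.891.
κL = 1.012, sinh(κL) = 1.194.
Matching ψ, ψ′ at both faces gives T = [1 + U₀² sinh²(κL) / (4E(U₀ − E))]⁻¹ = 1/2.570 = 0.389.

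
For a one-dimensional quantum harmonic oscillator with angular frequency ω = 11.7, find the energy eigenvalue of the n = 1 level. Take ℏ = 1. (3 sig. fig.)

E = 17.6

Using E_n = (n + ½)ℏω: E_1 = 1.5 × 11.7 = 17.55.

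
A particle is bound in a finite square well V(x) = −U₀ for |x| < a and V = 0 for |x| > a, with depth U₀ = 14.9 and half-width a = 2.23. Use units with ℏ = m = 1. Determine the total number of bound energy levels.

The dimensionless depth is z₀ = a√(2mU₀)/ℏ = 2.23 × √(29.80) = 12.17.
The even/odd transcendental equations gain one root per π/2 in z₀, giving N = 1 + ⌊2z₀/π⌋ = 1 + ⌊7.750⌋ = 8.

N = 8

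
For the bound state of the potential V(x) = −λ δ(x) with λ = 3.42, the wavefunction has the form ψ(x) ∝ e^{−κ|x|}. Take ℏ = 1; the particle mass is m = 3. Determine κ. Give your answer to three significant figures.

Integrate −(ℏ²/2m)ψ'' − λδ(x)ψ = Eψ from −ε to +ε: the ψ'' term gives ψ'(0⁺) − ψ'(0⁻) and the δ term gives −(2mλ/ℏ²)ψ(0).
With ψ ∝ e^{−κ|x|} this yields −2κ = −2mλ/ℏ², so κ = mλ/ℏ² = 10.26.

κ = 10.3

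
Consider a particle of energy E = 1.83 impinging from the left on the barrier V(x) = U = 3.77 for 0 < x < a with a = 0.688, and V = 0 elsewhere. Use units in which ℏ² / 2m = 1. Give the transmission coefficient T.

Since E < U the interior solution is evanescent with decay constant κ = √(2m(U − E))/ℏ = 1.393.
κa = 0.9583, sinh(κa) = 1.112.
The exact tunnelling result is T⁻¹ = 1 + U² sinh²(κa) / [4E(U − E)] = 2.237, so T = 0.447.

T = 0.447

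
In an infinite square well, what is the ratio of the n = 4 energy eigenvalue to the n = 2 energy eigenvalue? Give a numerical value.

E_n = n²π²ℏ²/(2mL²) so the ratio is n₂²/n₁² = 16/4 = 4.

4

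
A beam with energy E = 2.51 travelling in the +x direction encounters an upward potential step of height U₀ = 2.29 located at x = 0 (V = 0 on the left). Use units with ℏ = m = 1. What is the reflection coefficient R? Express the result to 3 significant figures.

R = 0.295

The wavenumbers are k₁ = √(2mE)/ℏ = 2.241 on the left and k₂ = √(2m(E − U₀))/ℏ = 0.6633 on the right.
Matching ψ and ψ′ at x = 0 gives r = (k₁ − k₂)/(k₁ + k₂), so R = r² = 0.2950 and T = 1 − R = 0.7050.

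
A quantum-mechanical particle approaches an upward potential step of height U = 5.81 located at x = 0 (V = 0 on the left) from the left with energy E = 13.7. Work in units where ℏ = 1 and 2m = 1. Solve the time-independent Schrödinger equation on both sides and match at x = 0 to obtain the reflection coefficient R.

R = 0.0188

On each side the TISE gives plane waves with k = √(2m(E − V))/ℏ: k₁ = √(2·½·13.7) = 3.701, k₂ = √(2·½·7.89) = 2.809.
Continuity of ψ and ψ′ at the step yields the reflection amplitude r = (k₁ − k₂)/(k₁ + k₂) = 0.1371; thus R = |r|² = 0.01879, T = 0.9812.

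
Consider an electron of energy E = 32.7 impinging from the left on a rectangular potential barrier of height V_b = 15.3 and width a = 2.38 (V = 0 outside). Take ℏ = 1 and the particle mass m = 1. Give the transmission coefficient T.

E > V_b: inside the barrier k₂ = √(2m(E − V_b))/ℏ = 5.899, k₂a = 14.04.
T = [1 + V_b² sin²(k₂a) / (4E(E − V_b))]⁻¹ = 1/1.102 = 0.908.

T = 0.908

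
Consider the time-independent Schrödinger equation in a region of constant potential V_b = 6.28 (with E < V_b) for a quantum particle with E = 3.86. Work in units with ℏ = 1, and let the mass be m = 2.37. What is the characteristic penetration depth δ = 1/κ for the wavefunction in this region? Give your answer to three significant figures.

Since E < V_b the TISE in this region is ψ'' = κ²ψ with κ = √(2m(V_b − E))/ℏ.
κ = √(2 × 2.37 × 2.42) = 3.387. The penetration depth is δ = 1/κ = 0.295.

δ = 0.295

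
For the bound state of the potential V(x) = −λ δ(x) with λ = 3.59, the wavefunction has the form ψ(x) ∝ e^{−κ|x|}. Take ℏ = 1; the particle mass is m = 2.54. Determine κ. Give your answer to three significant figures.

Integrate −(ℏ²/2m)ψ'' − λδ(x)ψ = Eψ from −ε to +ε: the ψ'' term gives ψ'(0⁺) − ψ'(0⁻) and the δ term gives −(2mλ/ℏ²)ψ(0).
With ψ ∝ e^{−κ|x|} this yields −2κ = −2mλ/ℏ², so κ = mλ/ℏ² = 9.119.

κ = 9.12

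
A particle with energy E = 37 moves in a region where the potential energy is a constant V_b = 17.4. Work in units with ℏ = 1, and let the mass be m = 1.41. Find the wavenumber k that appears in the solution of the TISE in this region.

With E > V_b the solution is oscillatory, ψ ∝ e^{±ikx} with k = √(2m(E − V_b))/ℏ.
k = √(2 × 1.41 × 19.6) = 7.435.

k = 7.43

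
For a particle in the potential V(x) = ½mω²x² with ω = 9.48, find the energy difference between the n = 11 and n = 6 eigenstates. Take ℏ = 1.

ΔE = 47.4

E_n = ℏω(n + ½), so ΔE = (11 − 6) ℏω = 5 × 9.48 = 47.40.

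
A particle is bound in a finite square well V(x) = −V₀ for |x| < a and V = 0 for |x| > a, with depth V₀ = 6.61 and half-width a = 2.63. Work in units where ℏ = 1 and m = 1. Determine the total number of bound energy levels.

Define the well-strength parameter z₀ = (a/ℏ)√(2mV₀) = 2.63 × √(2·1·6.61) = 9.563.
A new bound state (alternating even/odd) appears each time z₀ passes a multiple of π/2, so N = ⌊2z₀/π⌋ + 1 = ⌊6.088⌋ + 1 = 7.

N = 7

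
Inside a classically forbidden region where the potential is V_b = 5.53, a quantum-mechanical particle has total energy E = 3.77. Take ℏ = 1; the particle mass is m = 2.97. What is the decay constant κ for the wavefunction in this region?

Since E < V_b the TISE in this region is ψ'' = κ²ψ with κ = √(2m(V_b − E))/ℏ.
κ = √(2 × 2.97 × 1.76) = 3.233.

κ = 3.23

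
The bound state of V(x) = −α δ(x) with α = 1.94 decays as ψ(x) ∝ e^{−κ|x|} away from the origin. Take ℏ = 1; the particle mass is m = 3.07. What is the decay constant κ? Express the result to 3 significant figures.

Integrating the TISE across x = 0 gives the cusp condition ψ'(0⁺) − ψ'(0⁻) = −(2mα/ℏ²)ψ(0).
With ψ ∝ e^{−κ|x|} this yields −2κ = −2mα/ℏ², so κ = mα/ℏ² = 5.956.

κ = 5.96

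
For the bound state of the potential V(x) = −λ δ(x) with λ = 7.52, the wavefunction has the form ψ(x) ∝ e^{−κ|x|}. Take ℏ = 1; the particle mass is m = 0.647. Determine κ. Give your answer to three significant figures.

Integrating the TISE across x = 0 gives the cusp condition ψ'(0⁺) − ψ'(0⁻) = −(2mλ/ℏ²)ψ(0).
With ψ ∝ e^{−κ|x|} this yields −2κ = −2mλ/ℏ², so κ = mλ/ℏ² = 4.865.

κ = 4.87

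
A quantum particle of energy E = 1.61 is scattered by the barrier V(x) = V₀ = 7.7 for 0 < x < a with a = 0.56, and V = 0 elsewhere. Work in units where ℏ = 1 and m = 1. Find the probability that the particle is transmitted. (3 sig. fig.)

Since E < V₀ the interior solution is evanescent with decay constant κ = √(2m(V₀ − E))/ℏ = 3.490.
κa = 1.954, sinh(κa) = 3.459.
Matching ψ, ψ′ at both faces gives T = [1 + V₀² sinh²(κa) / (4E(V₀ − E))]⁻¹ = 1/19.09 = 0.0524.

T = 0.0524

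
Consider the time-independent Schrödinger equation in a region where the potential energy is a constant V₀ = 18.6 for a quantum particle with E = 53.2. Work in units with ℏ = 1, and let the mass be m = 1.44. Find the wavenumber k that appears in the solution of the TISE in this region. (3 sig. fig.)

k = 9.98

With E > V₀ the solution is oscillatory, ψ ∝ e^{±ikx} with k = √(2m(E − V₀))/ℏ.
k = √(2 × 1.44 × 34.6) = 9.982.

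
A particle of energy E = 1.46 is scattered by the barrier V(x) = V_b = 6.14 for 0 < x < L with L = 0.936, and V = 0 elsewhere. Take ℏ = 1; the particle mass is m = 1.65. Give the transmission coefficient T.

T = 0.00185

E < V_b: inside the barrier ψ ∝ e^{±κx} with κ = √(2m(V_b − E))/ℏ = 3.930.
κL = 3.678, sinh(κL) = 19.78.
Matching ψ, ψ′ at both faces gives T = [1 + V_b² sinh²(κL) / (4E(V_b − E))]⁻¹ = 1/540.6 = 0.00185.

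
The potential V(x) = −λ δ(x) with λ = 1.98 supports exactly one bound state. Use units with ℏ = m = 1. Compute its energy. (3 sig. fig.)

E = -1.96

For x ≠ 0 the bound state is ψ ∝ e^{−κ|x|}; integrating the TISE across the delta gives the cusp condition 2κ = 2mλ/ℏ², so κ = 1.980.
Then E = −ℏ²κ²/(2m) = −mλ²/(2ℏ²) = -1.960.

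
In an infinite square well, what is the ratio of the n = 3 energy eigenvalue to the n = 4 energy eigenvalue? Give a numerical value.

0.5625

E_n = n²π²ℏ²/(2mL²) so the ratio is n₂²/n₁² = 9/16 = 0.5625.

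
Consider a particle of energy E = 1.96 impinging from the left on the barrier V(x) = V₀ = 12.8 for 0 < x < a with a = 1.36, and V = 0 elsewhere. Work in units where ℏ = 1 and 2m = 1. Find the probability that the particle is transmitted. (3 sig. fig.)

E < V₀: inside the barrier ψ ∝ e^{±κx} with κ = √(2m(V₀ − E))/ℏ = 3.292.
κa = 4.478, sinh(κa) = 44.01.
The exact tunnelling result is T⁻¹ = 1 + V₀² sinh²(κa) / [4E(V₀ − E)] = 3735, so T = 0.000268.

T = 0.000268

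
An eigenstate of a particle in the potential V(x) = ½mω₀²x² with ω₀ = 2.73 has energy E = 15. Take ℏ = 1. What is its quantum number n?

n = 5

E_n = ℏω₀(n + ½) ⇒ n = E/(ℏω₀) − ½ = 15/2.73 − 0.5 = 4.995 → n = 5.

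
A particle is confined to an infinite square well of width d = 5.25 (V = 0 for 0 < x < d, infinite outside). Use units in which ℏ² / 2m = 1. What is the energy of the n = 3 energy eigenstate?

E = 3.22

The infinite-well eigenfunctions ψ_n = √(2/d) sin(nπx/d) vanish at both walls, giving E_n = n²π²ℏ²/(2md²).
E_3 = 3² × π² / (2 × 0.5 × 5.25²) = 3.223.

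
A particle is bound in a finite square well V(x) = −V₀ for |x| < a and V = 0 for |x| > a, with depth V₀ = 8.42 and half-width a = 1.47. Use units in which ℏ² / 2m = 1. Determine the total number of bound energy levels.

Define the well-strength parameter z₀ = (a/ℏ)√(2mV₀) = 1.47 × √(2·0.5·8.42) = 4.266.
The even/odd transcendental equations gain one root per π/2 in z₀, giving N = 1 + ⌊2z₀/π⌋ = 1 + ⌊2.716⌋ = 3.

N = 3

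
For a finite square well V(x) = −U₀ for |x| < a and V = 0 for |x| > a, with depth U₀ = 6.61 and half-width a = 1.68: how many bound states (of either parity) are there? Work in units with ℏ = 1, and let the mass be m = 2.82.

Define the well-strength parameter z₀ = (a/ℏ)√(2mU₀) = 1.68 × √(2·2.82·6.61) = 10.26.
The even/odd transcendental equations gain one root per π/2 in z₀, giving N = 1 + ⌊2z₀/π⌋ = 1 + ⌊6.530⌋ = 7.

N = 7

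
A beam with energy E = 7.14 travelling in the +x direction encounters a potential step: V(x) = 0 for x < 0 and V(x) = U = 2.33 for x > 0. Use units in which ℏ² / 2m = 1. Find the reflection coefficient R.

R = 0.00969

The wavenumbers are k₁ = √(2mE)/ℏ = 2.672 on the left and k₂ = √(2m(E − U))/ℏ = 2.193 on the right.
Continuity of ψ and ψ′ at the step yields the reflection amplitude r = (k₁ − k₂)/(k₁ + k₂) = 0.09843; thus R = |r|² = 0.009689, T = 0.9903.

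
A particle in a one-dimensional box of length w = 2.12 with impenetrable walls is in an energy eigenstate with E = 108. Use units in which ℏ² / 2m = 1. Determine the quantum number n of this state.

From E_n = n²π²ℏ²/(2mw²) invert to n = √(2mw²E)/(πℏ).
n = (2.12/π) × √(2 × 0.5 × 108) = 7.013 → n = 7.

n = 7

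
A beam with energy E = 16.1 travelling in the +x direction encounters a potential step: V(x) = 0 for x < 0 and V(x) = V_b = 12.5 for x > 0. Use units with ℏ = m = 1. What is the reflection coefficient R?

On each side the TISE gives plane waves with k = √(2m(E − V))/ℏ: k₁ = √(2·1·16.1) = 5.675, k₂ = √(2·1·3.6) = 2.683.
Continuity of ψ and ψ′ at the step yields the reflection amplitude r = (k₁ − k₂)/(k₁ + k₂) = 0.3579; thus R = |r|² = 0.1281, T = 0.8719.

R = 0.128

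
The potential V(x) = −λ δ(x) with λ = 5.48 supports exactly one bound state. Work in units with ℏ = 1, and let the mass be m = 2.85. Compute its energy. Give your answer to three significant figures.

The bound state is ψ(x) = √κ e^{−κ|x|}. The derivative jump ψ'(0⁺) − ψ'(0⁻) = −(2mλ/ℏ²)ψ(0) fixes κ = mλ/ℏ² = 15.62.
Then E = −ℏ²κ²/(2m) = −mλ²/(2ℏ²) = -42.79.

E = -42.8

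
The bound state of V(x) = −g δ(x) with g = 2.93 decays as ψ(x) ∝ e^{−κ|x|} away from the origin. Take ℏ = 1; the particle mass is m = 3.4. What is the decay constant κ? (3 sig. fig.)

Integrate −(ℏ²/2m)ψ'' − gδ(x)ψ = Eψ from −ε to +ε: the ψ'' term gives ψ'(0⁺) − ψ'(0⁻) and the δ term gives −(2mg/ℏ²)ψ(0).
With ψ ∝ e^{−κ|x|} this yields −2κ = −2mg/ℏ², so κ = mg/ℏ² = 9.962.

κ = 9.96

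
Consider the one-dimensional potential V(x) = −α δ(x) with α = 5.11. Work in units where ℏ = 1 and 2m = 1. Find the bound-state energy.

The bound state is ψ(x) = √κ e^{−κ|x|}. The derivative jump ψ'(0⁺) − ψ'(0⁻) = −(2mα/ℏ²)ψ(0) fixes κ = mα/ℏ² = 2.555.
Then E = −ℏ²κ²/(2m) = −mα²/(2ℏ²) = -6.528.

E = -6.53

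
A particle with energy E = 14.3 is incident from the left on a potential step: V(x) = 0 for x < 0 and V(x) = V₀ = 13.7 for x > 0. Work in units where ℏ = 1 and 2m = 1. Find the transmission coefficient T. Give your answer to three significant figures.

T = 0.564

On each side the TISE gives plane waves with k = √(2m(E − V))/ℏ: k₁ = √(2·½·14.3) = 3.782, k₂ = √(2·½·0.6) = 0.7746.
Matching ψ and ψ′ at x = 0 gives r = (k₁ − k₂)/(k₁ + k₂), so R = r² = 0.4356 and T = 1 − R = 0.5644.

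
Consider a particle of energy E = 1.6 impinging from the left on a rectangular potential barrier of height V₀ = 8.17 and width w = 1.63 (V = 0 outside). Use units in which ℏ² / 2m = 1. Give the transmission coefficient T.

Since E < V₀ the interior solution is evanescent with decay constant κ = √(2m(V₀ − E))/ℏ = 2.563.
κw = 4.178, sinh(κw) = 32.61.
Matching ψ, ψ′ at both faces gives T = [1 + V₀² sinh²(κw) / (4E(V₀ − E))]⁻¹ = 1/1689 = 0.000592.

T = 0.000592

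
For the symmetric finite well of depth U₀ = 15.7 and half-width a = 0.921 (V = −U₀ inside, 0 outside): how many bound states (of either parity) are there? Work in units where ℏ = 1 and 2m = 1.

The dimensionless depth is z₀ = a√(2mU₀)/ℏ = 0.921 × √(15.70) = 3.649.
The even/odd transcendental equations gain one root per π/2 in z₀, giving N = 1 + ⌊2z₀/π⌋ = 1 + ⌊2.323⌋ = 3.

N = 3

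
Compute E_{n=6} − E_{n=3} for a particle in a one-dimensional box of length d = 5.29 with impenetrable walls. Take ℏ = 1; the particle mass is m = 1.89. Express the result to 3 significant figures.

E_n = n²π²ℏ²/(2md²), so ΔE = (6² − 3²) π²ℏ²/(2md²).
ΔE = 27 × π² / (2 × 1.89 × 5.29²) = 2.519.

ΔE = 2.52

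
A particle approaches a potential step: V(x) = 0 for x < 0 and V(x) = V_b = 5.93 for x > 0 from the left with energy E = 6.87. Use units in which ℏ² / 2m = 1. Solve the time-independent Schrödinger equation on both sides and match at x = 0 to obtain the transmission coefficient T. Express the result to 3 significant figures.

The wavenumbers are k₁ = √(2mE)/ℏ = 2.621 on the left and k₂ = √(2m(E − V_b))/ℏ = 0.9695 on the right.
Matching ψ and ψ′ at x = 0 gives r = (k₁ − k₂)/(k₁ + k₂), so R = r² = 0.2116 and T = 1 − R = 0.7884.

T = 0.788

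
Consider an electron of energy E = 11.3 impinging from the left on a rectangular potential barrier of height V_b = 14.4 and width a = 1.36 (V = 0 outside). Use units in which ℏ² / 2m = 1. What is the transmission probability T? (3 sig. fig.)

E < V_b: inside the barrier ψ ∝ e^{±κx} with κ = √(2m(V_b − E))/ℏ = 1.761.
κa = 2.395, sinh(κa) = 5.436.
The exact tunnelling result is T⁻¹ = 1 + V_b² sinh²(κa) / [4E(V_b − E)] = 44.73, so T = 0.0224.

T = 0.0224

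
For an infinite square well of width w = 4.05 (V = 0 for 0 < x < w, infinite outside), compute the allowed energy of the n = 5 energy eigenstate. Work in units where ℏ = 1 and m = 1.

Requiring ψ(0) = ψ(w) = 0 quantises k = nπ/w, hence E_n = ℏ²k²/2m = n²π²ℏ²/(2mw²).
E_5 = 5² × π² / (2 × 1 × 4.05²) = 7.521.

E = 7.52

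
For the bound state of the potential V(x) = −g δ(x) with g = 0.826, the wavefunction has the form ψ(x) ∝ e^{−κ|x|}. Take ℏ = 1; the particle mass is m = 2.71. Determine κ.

κ = 2.24

Integrating the TISE across x = 0 gives the cusp condition ψ'(0⁺) − ψ'(0⁻) = −(2mg/ℏ²)ψ(0).
With ψ ∝ e^{−κ|x|} this yields −2κ = −2mg/ℏ², so κ = mg/ℏ² = 2.238.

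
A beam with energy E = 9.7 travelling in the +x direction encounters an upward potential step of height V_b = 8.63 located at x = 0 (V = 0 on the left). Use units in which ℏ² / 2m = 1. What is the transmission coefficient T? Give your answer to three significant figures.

T = 0.749

The wavenumbers are k₁ = √(2mE)/ℏ = 3.114 on the left and k₂ = √(2m(E − V_b))/ℏ = 1.034 on the right.
Matching ψ and ψ′ at x = 0 gives r = (k₁ − k₂)/(k₁ + k₂), so R = r² = 0.2514 and T = 1 − R = 0.7486.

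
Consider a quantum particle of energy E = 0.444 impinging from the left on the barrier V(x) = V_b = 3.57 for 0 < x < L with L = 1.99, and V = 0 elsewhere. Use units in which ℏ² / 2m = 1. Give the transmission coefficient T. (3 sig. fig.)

T = 0.00153

Since E < V_b the interior solution is evanescent with decay constant κ = √(2m(V_b − E))/ℏ = 1.768.
κL = 3.518, sinh(κL) = 16.85.
Matching ψ, ψ′ at both faces gives T = [1 + V_b² sinh²(κL) / (4E(V_b − E))]⁻¹ = 1/652.8 = 0.00153.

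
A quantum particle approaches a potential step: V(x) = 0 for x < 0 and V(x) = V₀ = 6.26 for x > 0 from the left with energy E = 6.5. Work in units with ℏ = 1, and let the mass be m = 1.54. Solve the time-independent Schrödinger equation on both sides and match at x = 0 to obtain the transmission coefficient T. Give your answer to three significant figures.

On each side the TISE gives plane waves with k = √(2m(E − V))/ℏ: k₁ = √(2·1.54·6.5) = 4.474, k₂ = √(2·1.54·0.24) = 0.8598.
Continuity of ψ and ψ′ at the step yields the reflection amplitude r = (k₁ − k₂)/(k₁ + k₂) = 0.6776; thus R = |r|² = 0.4592, T = 0.5408.

T = 0.541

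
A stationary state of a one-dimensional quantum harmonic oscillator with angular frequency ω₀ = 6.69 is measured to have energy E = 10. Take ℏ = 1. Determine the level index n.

E_n = ℏω₀(n + ½) ⇒ n = E/(ℏω₀) − ½ = 10/6.69 − 0.5 = 0.995 → n = 1.

n = 1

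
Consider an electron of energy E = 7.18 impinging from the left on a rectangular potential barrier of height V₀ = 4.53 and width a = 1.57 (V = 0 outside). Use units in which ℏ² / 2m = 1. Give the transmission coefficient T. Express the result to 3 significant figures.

T = 0.924

E > V₀: inside the barrier k₂ = √(2m(E − V₀))/ℏ = 1.628, k₂a = 2.556.
T = [1 + V₀² sin²(k₂a) / (4E(E − V₀))]⁻¹ = 1/1.082 = 0.924.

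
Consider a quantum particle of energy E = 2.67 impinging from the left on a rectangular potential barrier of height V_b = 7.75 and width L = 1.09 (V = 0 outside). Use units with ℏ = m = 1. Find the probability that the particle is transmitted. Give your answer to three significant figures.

T = 0.00346

E < V_b: inside the barrier ψ ∝ e^{±κx} with κ = √(2m(V_b − E))/ℏ = 3.187.
κL = 3.474, sinh(κL) = 16.12.
Matching ψ, ψ′ at both faces gives T = [1 + V_b² sinh²(κL) / (4E(V_b − E))]⁻¹ = 1/288.8 = 0.00346.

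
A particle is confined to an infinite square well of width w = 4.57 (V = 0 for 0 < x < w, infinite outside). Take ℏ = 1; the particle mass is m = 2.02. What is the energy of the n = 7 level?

E = 5.73

Requiring ψ(0) = ψ(w) = 0 quantises k = nπ/w, hence E_n = ℏ²k²/2m = n²π²ℏ²/(2mw²).
E_7 = 7² × π² / (2 × 2.02 × 4.57²) = 5.732.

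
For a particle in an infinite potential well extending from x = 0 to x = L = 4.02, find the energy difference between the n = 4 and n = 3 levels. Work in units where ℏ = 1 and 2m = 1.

ΔE = 4.28

E_n = n²π²ℏ²/(2mL²), so ΔE = (4² − 3²) π²ℏ²/(2mL²).
ΔE = 7 × π² / (2 × 0.5 × 4.02²) = 4.275.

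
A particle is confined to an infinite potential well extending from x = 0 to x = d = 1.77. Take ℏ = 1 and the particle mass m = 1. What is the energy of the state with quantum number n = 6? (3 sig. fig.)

Requiring ψ(0) = ψ(d) = 0 quantises k = nπ/d, hence E_n = ℏ²k²/2m = n²π²ℏ²/(2md²).
E_6 = 6² × π² / (2 × 1 × 1.77²) = 56.71.

E = 56.7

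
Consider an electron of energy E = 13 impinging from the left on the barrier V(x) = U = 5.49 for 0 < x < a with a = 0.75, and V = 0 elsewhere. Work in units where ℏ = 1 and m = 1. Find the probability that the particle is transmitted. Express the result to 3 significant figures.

T = 0.996

E > U: inside the barrier k₂ = √(2m(E − U))/ℏ = 3.876, k₂a = 2.907.
T = [1 + U² sin²(k₂a) / (4E(E − U))]⁻¹ = 1/1.004 = 0.996.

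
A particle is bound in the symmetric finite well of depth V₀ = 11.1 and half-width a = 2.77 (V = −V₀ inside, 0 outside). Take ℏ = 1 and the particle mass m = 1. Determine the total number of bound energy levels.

The dimensionless depth is z₀ = a√(2mV₀)/ℏ = 2.77 × √(22.20) = 13.05.
A new bound state (alternating even/odd) appears each time z₀ passes a multiple of π/2, so N = ⌊2z₀/π⌋ + 1 = ⌊8.309⌋ + 1 = 9.

N = 9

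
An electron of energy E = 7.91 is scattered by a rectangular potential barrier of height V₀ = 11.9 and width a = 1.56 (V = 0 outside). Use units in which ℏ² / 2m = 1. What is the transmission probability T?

T = 0.00699

Since E < V₀ the interior solution is evanescent with decay constant κ = √(2m(V₀ − E))/ℏ = 1.997.
κa = 3.116, sinh(κa) = 11.26.
Matching ψ, ψ′ at both faces gives T = [1 + V₀² sinh²(κa) / (4E(V₀ − E))]⁻¹ = 1/143.1 = 0.00699.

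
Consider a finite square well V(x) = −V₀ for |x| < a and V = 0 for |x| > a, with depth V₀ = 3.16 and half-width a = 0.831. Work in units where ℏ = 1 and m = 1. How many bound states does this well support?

N = 2

The dimensionless depth is z₀ = a√(2mV₀)/ℏ = 0.831 × √(6.320) = 2.089.
A new bound state (alternating even/odd) appears each time z₀ passes a multiple of π/2, so N = ⌊2z₀/π⌋ + 1 = ⌊1.330⌋ + 1 = 2.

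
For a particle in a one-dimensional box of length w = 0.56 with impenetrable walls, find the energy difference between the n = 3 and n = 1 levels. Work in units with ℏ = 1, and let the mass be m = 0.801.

ΔE = 157

E_n = n²π²ℏ²/(2mw²), so ΔE = (3² − 1²) π²ℏ²/(2mw²).
ΔE = 8 × π² / (2 × 0.801 × 0.56²) = 157.2.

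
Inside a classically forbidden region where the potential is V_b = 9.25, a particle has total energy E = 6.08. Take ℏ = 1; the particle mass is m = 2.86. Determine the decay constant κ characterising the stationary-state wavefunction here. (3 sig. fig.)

κ = 4.26

Since E < V_b the TISE in this region is ψ'' = κ²ψ with κ = √(2m(V_b − E))/ℏ.
κ = √(2 × 2.86 × 3.17) = 4.258.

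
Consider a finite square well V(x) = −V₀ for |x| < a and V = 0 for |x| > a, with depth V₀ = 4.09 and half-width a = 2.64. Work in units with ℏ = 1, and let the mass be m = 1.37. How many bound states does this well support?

The dimensionless depth is z₀ = a√(2mV₀)/ℏ = 2.64 × √(11.21) = 8.838.
The even/odd transcendental equations gain one root per π/2 in z₀, giving N = 1 + ⌊2z₀/π⌋ = 1 + ⌊5.626⌋ = 6.

N = 6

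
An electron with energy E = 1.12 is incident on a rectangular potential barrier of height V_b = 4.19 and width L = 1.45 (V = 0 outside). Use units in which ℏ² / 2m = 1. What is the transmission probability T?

Since E < V_b the interior solution is evanescent with decay constant κ = √(2m(V_b − E))/ℏ = 1.752.
κL = 2.541, sinh(κL) = 6.304.
Matching ψ, ψ′ at both faces gives T = [1 + V_b² sinh²(κL) / (4E(V_b − E))]⁻¹ = 1/51.73 = 0.0193.

T = 0.0193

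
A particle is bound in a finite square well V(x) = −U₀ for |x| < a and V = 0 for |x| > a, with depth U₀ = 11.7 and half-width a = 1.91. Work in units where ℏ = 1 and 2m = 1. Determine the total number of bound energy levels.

Define the well-strength parameter z₀ = (a/ℏ)√(2mU₀) = 1.91 × √(2·0.5·11.7) = 6.533.
A new bound state (alternating even/odd) appears each time z₀ passes a multiple of π/2, so N = ⌊2z₀/π⌋ + 1 = ⌊4.159⌋ + 1 = 5.

N = 5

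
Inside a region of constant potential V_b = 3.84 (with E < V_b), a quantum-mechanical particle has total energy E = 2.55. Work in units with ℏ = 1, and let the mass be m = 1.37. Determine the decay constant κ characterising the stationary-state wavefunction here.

κ = 1.88

Since E < V_b the TISE in this region is ψ'' = κ²ψ with κ = √(2m(V_b − E))/ℏ.
κ = √(2 × 1.37 × 1.29) = 1.880.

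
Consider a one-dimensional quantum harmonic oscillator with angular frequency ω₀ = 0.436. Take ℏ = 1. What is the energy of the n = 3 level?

The oscillator eigenvalues are E_n = ℏω₀(n + ½), so E_3 = 0.436 × 3.5 = 1.526.

E = 1.53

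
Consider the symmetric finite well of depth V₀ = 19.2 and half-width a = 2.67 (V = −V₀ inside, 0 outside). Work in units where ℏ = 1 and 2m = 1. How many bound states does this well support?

N = 8

The dimensionless depth is z₀ = a√(2mV₀)/ℏ = 2.67 × √(19.20) = 11.70.
The even/odd transcendental equations gain one root per π/2 in z₀, giving N = 1 + ⌊2z₀/π⌋ = 1 + ⌊7.448⌋ = 8.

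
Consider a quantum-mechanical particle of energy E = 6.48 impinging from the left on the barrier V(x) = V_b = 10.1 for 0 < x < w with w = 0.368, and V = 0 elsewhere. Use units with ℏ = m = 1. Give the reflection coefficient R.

R = 0.594

Since E < V_b the interior solution is evanescent with decay constant κ = √(2m(V_b − E))/ℏ = 2.691.
κw = 0.9902, sinh(κw) = 1.160.
The exact tunnelling result is T⁻¹ = 1 + V_b² sinh²(κw) / [4E(V_b − E)] = 2.463, so T = 0.406.
R = 1 − T = 0.594.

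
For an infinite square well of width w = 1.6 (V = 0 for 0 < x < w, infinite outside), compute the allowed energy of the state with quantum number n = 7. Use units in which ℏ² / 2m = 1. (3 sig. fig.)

E = 189

Requiring ψ(0) = ψ(w) = 0 quantises k = nπ/w, hence E_n = ℏ²k²/2m = n²π²ℏ²/(2mw²).
E_7 = 7² × π² / (2 × 0.5 × 1.6²) = 188.9.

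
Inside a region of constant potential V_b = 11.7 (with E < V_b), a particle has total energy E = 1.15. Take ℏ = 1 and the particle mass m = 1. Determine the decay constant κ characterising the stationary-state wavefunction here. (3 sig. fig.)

Since E < V_b the TISE in this region is ψ'' = κ²ψ with κ = √(2m(V_b − E))/ℏ.
κ = √(2 × 1 × 10.55) = 4.593.

κ = 4.59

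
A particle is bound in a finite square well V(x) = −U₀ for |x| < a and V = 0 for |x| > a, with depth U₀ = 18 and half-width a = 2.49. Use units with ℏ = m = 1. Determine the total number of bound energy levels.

The dimensionless depth is z₀ = a√(2mU₀)/ℏ = 2.49 × √(36.00) = 14.94.
A new bound state (alternating even/odd) appears each time z₀ passes a multiple of π/2, so N = ⌊2z₀/π⌋ + 1 = ⌊9.511⌋ + 1 = 10.

N = 10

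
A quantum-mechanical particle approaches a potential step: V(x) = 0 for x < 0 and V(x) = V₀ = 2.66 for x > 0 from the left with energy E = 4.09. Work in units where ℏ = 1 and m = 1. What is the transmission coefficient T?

T = 0.934

The wavenumbers are k₁ = √(2mE)/ℏ = 2.860 on the left and k₂ = √(2m(E − V₀))/ℏ = 1.691 on the right.
Continuity of ψ and ψ′ at the step yields the reflection amplitude r = (k₁ − k₂)/(k₁ + k₂) = 0.2568; thus R = |r|² = 0.06596, T = 0.9340.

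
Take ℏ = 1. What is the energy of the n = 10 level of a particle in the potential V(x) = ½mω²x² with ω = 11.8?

The oscillator eigenvalues are E_n = ℏω(n + ½), so E_10 = 11.8 × 10.5 = 123.9.

E = 124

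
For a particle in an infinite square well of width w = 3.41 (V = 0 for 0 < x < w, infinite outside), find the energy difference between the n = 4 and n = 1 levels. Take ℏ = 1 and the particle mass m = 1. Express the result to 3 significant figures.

ΔE = 6.37

E_n = n²π²ℏ²/(2mw²), so ΔE = (4² − 1²) π²ℏ²/(2mw²).
ΔE = 15 × π² / (2 × 1 × 3.41²) = 6.366.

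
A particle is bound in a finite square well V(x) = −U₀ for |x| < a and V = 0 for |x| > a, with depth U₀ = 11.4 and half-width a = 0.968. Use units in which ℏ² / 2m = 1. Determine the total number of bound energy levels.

The dimensionless depth is z₀ = a√(2mU₀)/ℏ = 0.968 × √(11.40) = 3.268.
A new bound state (alternating even/odd) appears each time z₀ passes a multiple of π/2, so N = ⌊2z₀/π⌋ + 1 = ⌊2.081⌋ + 1 = 3.

N = 3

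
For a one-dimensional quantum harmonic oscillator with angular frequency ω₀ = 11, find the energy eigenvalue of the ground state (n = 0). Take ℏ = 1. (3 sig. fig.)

E = 5.50

Using E_n = (n + ½)ℏω₀: E_0 = 0.5 × 11 = 5.500.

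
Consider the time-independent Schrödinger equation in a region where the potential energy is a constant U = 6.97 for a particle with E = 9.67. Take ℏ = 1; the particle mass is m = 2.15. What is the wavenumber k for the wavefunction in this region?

k = 3.41

With E > U the solution is oscillatory, ψ ∝ e^{±ikx} with k = √(2m(E − U))/ℏ.
k = √(2 × 2.15 × 2.7) = 3.407.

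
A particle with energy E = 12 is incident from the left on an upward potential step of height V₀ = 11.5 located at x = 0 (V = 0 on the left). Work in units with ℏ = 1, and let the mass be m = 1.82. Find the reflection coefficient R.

The wavenumbers are k₁ = √(2mE)/ℏ = 6.609 on the left and k₂ = √(2m(E − V₀))/ℏ = 1.349 on the right.
Matching ψ and ψ′ at x = 0 gives r = (k₁ − k₂)/(k₁ + k₂), so R = r² = 0.4369 and T = 1 − R = 0.5631.

R = 0.437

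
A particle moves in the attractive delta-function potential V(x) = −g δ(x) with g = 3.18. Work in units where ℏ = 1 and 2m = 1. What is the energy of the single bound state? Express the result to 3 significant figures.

E = -2.53

The bound state is ψ(x) = √κ e^{−κ|x|}. The derivative jump ψ'(0⁺) − ψ'(0⁻) = −(2mg/ℏ²)ψ(0) fixes κ = mg/ℏ² = 1.590.
Then E = −ℏ²κ²/(2m) = −mg²/(2ℏ²) = -2.528.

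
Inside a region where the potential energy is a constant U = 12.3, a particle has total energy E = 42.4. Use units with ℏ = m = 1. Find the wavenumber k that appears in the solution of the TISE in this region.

k = 7.76

With E > U the solution is oscillatory, ψ ∝ e^{±ikx} with k = √(2m(E − U))/ℏ.
k = √(2 × 1 × 30.1) = 7.759.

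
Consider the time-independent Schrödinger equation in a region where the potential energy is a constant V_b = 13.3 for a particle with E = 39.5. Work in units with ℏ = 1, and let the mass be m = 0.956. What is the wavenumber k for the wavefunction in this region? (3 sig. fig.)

With E > V_b the solution is oscillatory, ψ ∝ e^{±ikx} with k = √(2m(E − V_b))/ℏ.
k = √(2 × 0.956 × 26.2) = 7.078.

k = 7.08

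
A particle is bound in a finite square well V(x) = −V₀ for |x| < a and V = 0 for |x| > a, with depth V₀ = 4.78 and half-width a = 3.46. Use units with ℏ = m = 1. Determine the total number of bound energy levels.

Define the well-strength parameter z₀ = (a/ℏ)√(2mV₀) = 3.46 × √(2·1·4.78) = 10.70.
A new bound state (alternating even/odd) appears each time z₀ passes a multiple of π/2, so N = ⌊2z₀/π⌋ + 1 = ⌊6.811⌋ + 1 = 7.

N = 7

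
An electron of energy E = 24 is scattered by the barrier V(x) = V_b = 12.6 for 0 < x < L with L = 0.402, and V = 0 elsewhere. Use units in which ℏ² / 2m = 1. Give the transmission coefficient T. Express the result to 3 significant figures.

T = 0.878

Above the barrier the interior wavenumber is k₂ = √(2m(E − V_b))/ℏ = 3.376, giving phase k₂L = 1.357.
Matching at both interfaces gives T⁻¹ = 1 + V_b² sin²(k₂L) / [4E(E − V_b)] = 1.139, hence T = 0.878.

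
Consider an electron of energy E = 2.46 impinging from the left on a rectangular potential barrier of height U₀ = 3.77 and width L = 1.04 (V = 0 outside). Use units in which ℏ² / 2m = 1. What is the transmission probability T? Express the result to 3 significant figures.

E < U₀: inside the barrier ψ ∝ e^{±κx} with κ = √(2m(U₀ − E))/ℏ = 1.145.
κL = 1.190, sinh(κL) = 1.492.
Matching ψ, ψ′ at both faces gives T = [1 + U₀² sinh²(κL) / (4E(U₀ − E))]⁻¹ = 1/3.455 = 0.289.

T = 0.289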